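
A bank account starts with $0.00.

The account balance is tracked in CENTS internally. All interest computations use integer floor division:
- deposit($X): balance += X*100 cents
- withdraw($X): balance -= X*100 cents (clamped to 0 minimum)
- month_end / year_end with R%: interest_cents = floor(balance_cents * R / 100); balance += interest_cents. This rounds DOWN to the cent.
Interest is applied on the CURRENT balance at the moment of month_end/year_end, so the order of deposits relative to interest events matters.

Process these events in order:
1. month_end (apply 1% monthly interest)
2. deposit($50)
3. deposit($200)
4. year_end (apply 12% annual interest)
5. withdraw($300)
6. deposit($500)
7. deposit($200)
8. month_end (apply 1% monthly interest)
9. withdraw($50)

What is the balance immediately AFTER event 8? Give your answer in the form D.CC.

After 1 (month_end (apply 1% monthly interest)): balance=$0.00 total_interest=$0.00
After 2 (deposit($50)): balance=$50.00 total_interest=$0.00
After 3 (deposit($200)): balance=$250.00 total_interest=$0.00
After 4 (year_end (apply 12% annual interest)): balance=$280.00 total_interest=$30.00
After 5 (withdraw($300)): balance=$0.00 total_interest=$30.00
After 6 (deposit($500)): balance=$500.00 total_interest=$30.00
After 7 (deposit($200)): balance=$700.00 total_interest=$30.00
After 8 (month_end (apply 1% monthly interest)): balance=$707.00 total_interest=$37.00

Answer: 707.00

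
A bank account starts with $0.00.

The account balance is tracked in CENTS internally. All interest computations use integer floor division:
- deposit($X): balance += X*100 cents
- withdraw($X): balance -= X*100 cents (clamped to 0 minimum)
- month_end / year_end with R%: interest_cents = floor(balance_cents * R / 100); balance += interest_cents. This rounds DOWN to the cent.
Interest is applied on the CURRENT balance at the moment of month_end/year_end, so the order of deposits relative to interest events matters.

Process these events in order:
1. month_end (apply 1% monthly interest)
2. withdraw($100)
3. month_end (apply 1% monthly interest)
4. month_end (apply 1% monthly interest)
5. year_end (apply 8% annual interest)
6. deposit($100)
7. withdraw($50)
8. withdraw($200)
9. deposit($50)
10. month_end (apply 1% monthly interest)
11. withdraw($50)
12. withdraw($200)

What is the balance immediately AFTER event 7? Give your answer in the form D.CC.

Answer: 50.00

Derivation:
After 1 (month_end (apply 1% monthly interest)): balance=$0.00 total_interest=$0.00
After 2 (withdraw($100)): balance=$0.00 total_interest=$0.00
After 3 (month_end (apply 1% monthly interest)): balance=$0.00 total_interest=$0.00
After 4 (month_end (apply 1% monthly interest)): balance=$0.00 total_interest=$0.00
After 5 (year_end (apply 8% annual interest)): balance=$0.00 total_interest=$0.00
After 6 (deposit($100)): balance=$100.00 total_interest=$0.00
After 7 (withdraw($50)): balance=$50.00 total_interest=$0.00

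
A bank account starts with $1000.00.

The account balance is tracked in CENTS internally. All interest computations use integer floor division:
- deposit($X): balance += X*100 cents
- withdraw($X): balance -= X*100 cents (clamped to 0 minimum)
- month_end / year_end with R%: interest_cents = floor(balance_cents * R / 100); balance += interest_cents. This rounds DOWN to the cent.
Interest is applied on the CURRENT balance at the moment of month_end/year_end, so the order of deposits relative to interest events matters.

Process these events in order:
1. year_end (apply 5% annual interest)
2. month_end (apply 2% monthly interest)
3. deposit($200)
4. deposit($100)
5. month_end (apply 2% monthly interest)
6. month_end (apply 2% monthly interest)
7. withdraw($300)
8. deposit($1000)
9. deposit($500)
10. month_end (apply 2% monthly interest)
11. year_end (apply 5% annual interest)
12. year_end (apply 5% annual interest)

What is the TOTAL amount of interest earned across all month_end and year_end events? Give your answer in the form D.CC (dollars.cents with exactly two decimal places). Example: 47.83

Answer: 453.48

Derivation:
After 1 (year_end (apply 5% annual interest)): balance=$1050.00 total_interest=$50.00
After 2 (month_end (apply 2% monthly interest)): balance=$1071.00 total_interest=$71.00
After 3 (deposit($200)): balance=$1271.00 total_interest=$71.00
After 4 (deposit($100)): balance=$1371.00 total_interest=$71.00
After 5 (month_end (apply 2% monthly interest)): balance=$1398.42 total_interest=$98.42
After 6 (month_end (apply 2% monthly interest)): balance=$1426.38 total_interest=$126.38
After 7 (withdraw($300)): balance=$1126.38 total_interest=$126.38
After 8 (deposit($1000)): balance=$2126.38 total_interest=$126.38
After 9 (deposit($500)): balance=$2626.38 total_interest=$126.38
After 10 (month_end (apply 2% monthly interest)): balance=$2678.90 total_interest=$178.90
After 11 (year_end (apply 5% annual interest)): balance=$2812.84 total_interest=$312.84
After 12 (year_end (apply 5% annual interest)): balance=$2953.48 total_interest=$453.48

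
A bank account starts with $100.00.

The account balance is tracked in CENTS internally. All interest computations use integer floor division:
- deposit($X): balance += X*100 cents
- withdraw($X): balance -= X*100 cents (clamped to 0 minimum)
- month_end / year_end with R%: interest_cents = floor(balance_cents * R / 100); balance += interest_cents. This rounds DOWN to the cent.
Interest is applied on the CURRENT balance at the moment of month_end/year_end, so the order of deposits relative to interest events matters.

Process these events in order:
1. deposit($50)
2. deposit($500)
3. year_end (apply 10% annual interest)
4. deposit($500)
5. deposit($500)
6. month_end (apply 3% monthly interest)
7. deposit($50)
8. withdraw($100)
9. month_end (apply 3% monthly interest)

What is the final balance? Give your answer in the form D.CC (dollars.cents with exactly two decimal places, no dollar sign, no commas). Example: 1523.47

Answer: 1767.94

Derivation:
After 1 (deposit($50)): balance=$150.00 total_interest=$0.00
After 2 (deposit($500)): balance=$650.00 total_interest=$0.00
After 3 (year_end (apply 10% annual interest)): balance=$715.00 total_interest=$65.00
After 4 (deposit($500)): balance=$1215.00 total_interest=$65.00
After 5 (deposit($500)): balance=$1715.00 total_interest=$65.00
After 6 (month_end (apply 3% monthly interest)): balance=$1766.45 total_interest=$116.45
After 7 (deposit($50)): balance=$1816.45 total_interest=$116.45
After 8 (withdraw($100)): balance=$1716.45 total_interest=$116.45
After 9 (month_end (apply 3% monthly interest)): balance=$1767.94 total_interest=$167.94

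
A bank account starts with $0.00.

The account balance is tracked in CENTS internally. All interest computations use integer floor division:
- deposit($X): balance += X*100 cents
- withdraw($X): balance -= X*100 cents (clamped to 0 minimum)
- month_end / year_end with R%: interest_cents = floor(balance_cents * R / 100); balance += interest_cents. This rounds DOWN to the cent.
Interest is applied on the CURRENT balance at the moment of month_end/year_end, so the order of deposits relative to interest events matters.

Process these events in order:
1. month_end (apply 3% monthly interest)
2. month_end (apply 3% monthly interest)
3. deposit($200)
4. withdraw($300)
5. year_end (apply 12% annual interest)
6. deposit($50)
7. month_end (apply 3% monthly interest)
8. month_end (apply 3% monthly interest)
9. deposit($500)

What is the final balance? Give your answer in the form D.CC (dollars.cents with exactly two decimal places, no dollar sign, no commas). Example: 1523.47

After 1 (month_end (apply 3% monthly interest)): balance=$0.00 total_interest=$0.00
After 2 (month_end (apply 3% monthly interest)): balance=$0.00 total_interest=$0.00
After 3 (deposit($200)): balance=$200.00 total_interest=$0.00
After 4 (withdraw($300)): balance=$0.00 total_interest=$0.00
After 5 (year_end (apply 12% annual interest)): balance=$0.00 total_interest=$0.00
After 6 (deposit($50)): balance=$50.00 total_interest=$0.00
After 7 (month_end (apply 3% monthly interest)): balance=$51.50 total_interest=$1.50
After 8 (month_end (apply 3% monthly interest)): balance=$53.04 total_interest=$3.04
After 9 (deposit($500)): balance=$553.04 total_interest=$3.04

Answer: 553.04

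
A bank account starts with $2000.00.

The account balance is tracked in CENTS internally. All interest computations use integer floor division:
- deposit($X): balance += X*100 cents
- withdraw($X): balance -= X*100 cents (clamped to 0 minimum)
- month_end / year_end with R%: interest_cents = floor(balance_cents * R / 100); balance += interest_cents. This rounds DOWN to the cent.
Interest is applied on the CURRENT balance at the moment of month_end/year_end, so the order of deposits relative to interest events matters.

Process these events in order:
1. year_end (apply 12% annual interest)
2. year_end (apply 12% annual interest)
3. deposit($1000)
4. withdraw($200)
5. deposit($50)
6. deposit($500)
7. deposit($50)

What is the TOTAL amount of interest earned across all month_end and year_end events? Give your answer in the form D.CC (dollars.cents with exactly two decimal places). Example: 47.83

Answer: 508.80

Derivation:
After 1 (year_end (apply 12% annual interest)): balance=$2240.00 total_interest=$240.00
After 2 (year_end (apply 12% annual interest)): balance=$2508.80 total_interest=$508.80
After 3 (deposit($1000)): balance=$3508.80 total_interest=$508.80
After 4 (withdraw($200)): balance=$3308.80 total_interest=$508.80
After 5 (deposit($50)): balance=$3358.80 total_interest=$508.80
After 6 (deposit($500)): balance=$3858.80 total_interest=$508.80
After 7 (deposit($50)): balance=$3908.80 total_interest=$508.80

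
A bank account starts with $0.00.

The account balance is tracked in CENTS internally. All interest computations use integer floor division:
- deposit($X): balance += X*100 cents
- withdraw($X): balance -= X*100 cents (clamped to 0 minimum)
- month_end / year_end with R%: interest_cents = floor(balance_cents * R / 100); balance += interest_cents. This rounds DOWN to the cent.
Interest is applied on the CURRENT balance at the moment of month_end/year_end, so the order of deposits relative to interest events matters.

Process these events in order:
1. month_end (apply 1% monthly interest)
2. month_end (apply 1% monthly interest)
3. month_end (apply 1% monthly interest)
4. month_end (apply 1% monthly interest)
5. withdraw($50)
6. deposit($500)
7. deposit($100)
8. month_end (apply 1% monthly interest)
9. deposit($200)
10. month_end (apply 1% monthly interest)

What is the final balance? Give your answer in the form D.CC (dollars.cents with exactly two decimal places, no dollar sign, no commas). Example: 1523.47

After 1 (month_end (apply 1% monthly interest)): balance=$0.00 total_interest=$0.00
After 2 (month_end (apply 1% monthly interest)): balance=$0.00 total_interest=$0.00
After 3 (month_end (apply 1% monthly interest)): balance=$0.00 total_interest=$0.00
After 4 (month_end (apply 1% monthly interest)): balance=$0.00 total_interest=$0.00
After 5 (withdraw($50)): balance=$0.00 total_interest=$0.00
After 6 (deposit($500)): balance=$500.00 total_interest=$0.00
After 7 (deposit($100)): balance=$600.00 total_interest=$0.00
After 8 (month_end (apply 1% monthly interest)): balance=$606.00 total_interest=$6.00
After 9 (deposit($200)): balance=$806.00 total_interest=$6.00
After 10 (month_end (apply 1% monthly interest)): balance=$814.06 total_interest=$14.06

Answer: 814.06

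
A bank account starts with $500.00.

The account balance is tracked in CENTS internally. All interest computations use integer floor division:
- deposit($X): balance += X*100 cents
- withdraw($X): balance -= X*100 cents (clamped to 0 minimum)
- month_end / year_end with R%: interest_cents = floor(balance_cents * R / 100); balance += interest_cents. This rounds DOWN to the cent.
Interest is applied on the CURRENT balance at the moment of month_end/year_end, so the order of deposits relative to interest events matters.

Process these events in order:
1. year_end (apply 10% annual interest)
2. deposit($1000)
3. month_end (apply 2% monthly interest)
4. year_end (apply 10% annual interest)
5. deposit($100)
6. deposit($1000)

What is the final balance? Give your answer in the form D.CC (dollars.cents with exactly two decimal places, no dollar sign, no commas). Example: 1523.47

After 1 (year_end (apply 10% annual interest)): balance=$550.00 total_interest=$50.00
After 2 (deposit($1000)): balance=$1550.00 total_interest=$50.00
After 3 (month_end (apply 2% monthly interest)): balance=$1581.00 total_interest=$81.00
After 4 (year_end (apply 10% annual interest)): balance=$1739.10 total_interest=$239.10
After 5 (deposit($100)): balance=$1839.10 total_interest=$239.10
After 6 (deposit($1000)): balance=$2839.10 total_interest=$239.10

Answer: 2839.10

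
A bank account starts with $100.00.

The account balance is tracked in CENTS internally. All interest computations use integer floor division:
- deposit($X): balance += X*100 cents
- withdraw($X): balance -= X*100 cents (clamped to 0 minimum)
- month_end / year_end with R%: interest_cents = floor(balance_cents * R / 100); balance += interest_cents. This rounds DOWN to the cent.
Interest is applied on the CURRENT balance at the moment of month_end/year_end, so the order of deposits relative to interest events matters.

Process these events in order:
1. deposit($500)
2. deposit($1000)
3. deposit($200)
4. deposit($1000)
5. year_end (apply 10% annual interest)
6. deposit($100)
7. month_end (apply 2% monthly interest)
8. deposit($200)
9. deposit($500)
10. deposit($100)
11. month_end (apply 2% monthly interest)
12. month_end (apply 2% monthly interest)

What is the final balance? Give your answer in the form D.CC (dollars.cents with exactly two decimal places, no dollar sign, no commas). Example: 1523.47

After 1 (deposit($500)): balance=$600.00 total_interest=$0.00
After 2 (deposit($1000)): balance=$1600.00 total_interest=$0.00
After 3 (deposit($200)): balance=$1800.00 total_interest=$0.00
After 4 (deposit($1000)): balance=$2800.00 total_interest=$0.00
After 5 (year_end (apply 10% annual interest)): balance=$3080.00 total_interest=$280.00
After 6 (deposit($100)): balance=$3180.00 total_interest=$280.00
After 7 (month_end (apply 2% monthly interest)): balance=$3243.60 total_interest=$343.60
After 8 (deposit($200)): balance=$3443.60 total_interest=$343.60
After 9 (deposit($500)): balance=$3943.60 total_interest=$343.60
After 10 (deposit($100)): balance=$4043.60 total_interest=$343.60
After 11 (month_end (apply 2% monthly interest)): balance=$4124.47 total_interest=$424.47
After 12 (month_end (apply 2% monthly interest)): balance=$4206.95 total_interest=$506.95

Answer: 4206.95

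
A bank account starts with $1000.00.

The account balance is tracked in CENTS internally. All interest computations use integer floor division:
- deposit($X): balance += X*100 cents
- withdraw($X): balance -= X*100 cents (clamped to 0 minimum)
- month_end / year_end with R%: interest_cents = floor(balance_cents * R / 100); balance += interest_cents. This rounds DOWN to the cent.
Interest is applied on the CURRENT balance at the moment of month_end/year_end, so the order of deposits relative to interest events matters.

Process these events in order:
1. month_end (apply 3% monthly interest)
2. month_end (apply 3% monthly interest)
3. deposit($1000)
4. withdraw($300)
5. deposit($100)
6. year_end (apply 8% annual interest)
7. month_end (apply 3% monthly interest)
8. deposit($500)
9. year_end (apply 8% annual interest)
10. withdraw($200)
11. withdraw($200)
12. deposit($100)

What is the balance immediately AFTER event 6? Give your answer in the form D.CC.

After 1 (month_end (apply 3% monthly interest)): balance=$1030.00 total_interest=$30.00
After 2 (month_end (apply 3% monthly interest)): balance=$1060.90 total_interest=$60.90
After 3 (deposit($1000)): balance=$2060.90 total_interest=$60.90
After 4 (withdraw($300)): balance=$1760.90 total_interest=$60.90
After 5 (deposit($100)): balance=$1860.90 total_interest=$60.90
After 6 (year_end (apply 8% annual interest)): balance=$2009.77 total_interest=$209.77

Answer: 2009.77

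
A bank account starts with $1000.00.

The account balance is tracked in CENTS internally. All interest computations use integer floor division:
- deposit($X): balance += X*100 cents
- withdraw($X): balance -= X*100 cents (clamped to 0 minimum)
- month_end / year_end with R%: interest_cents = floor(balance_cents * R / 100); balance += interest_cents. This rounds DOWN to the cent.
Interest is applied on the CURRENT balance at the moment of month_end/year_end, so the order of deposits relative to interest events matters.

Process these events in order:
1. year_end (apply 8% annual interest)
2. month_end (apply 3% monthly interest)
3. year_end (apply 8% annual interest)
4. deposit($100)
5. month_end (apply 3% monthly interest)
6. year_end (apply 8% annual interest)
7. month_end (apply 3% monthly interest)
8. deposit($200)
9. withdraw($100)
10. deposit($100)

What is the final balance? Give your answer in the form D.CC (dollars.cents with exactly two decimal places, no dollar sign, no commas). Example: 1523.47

Answer: 1691.08

Derivation:
After 1 (year_end (apply 8% annual interest)): balance=$1080.00 total_interest=$80.00
After 2 (month_end (apply 3% monthly interest)): balance=$1112.40 total_interest=$112.40
After 3 (year_end (apply 8% annual interest)): balance=$1201.39 total_interest=$201.39
After 4 (deposit($100)): balance=$1301.39 total_interest=$201.39
After 5 (month_end (apply 3% monthly interest)): balance=$1340.43 total_interest=$240.43
After 6 (year_end (apply 8% annual interest)): balance=$1447.66 total_interest=$347.66
After 7 (month_end (apply 3% monthly interest)): balance=$1491.08 total_interest=$391.08
After 8 (deposit($200)): balance=$1691.08 total_interest=$391.08
After 9 (withdraw($100)): balance=$1591.08 total_interest=$391.08
After 10 (deposit($100)): balance=$1691.08 total_interest=$391.08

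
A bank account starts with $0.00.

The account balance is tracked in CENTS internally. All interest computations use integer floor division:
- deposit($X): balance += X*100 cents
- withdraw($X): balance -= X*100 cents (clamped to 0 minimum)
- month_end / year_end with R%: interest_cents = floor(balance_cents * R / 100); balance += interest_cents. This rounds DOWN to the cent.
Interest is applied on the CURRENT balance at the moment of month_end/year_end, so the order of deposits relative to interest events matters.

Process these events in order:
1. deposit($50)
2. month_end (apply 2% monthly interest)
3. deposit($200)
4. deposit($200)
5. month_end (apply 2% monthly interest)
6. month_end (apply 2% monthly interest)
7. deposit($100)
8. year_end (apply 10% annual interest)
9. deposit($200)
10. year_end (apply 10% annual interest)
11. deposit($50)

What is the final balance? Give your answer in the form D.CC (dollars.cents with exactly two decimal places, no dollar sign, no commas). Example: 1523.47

After 1 (deposit($50)): balance=$50.00 total_interest=$0.00
After 2 (month_end (apply 2% monthly interest)): balance=$51.00 total_interest=$1.00
After 3 (deposit($200)): balance=$251.00 total_interest=$1.00
After 4 (deposit($200)): balance=$451.00 total_interest=$1.00
After 5 (month_end (apply 2% monthly interest)): balance=$460.02 total_interest=$10.02
After 6 (month_end (apply 2% monthly interest)): balance=$469.22 total_interest=$19.22
After 7 (deposit($100)): balance=$569.22 total_interest=$19.22
After 8 (year_end (apply 10% annual interest)): balance=$626.14 total_interest=$76.14
After 9 (deposit($200)): balance=$826.14 total_interest=$76.14
After 10 (year_end (apply 10% annual interest)): balance=$908.75 total_interest=$158.75
After 11 (deposit($50)): balance=$958.75 total_interest=$158.75

Answer: 958.75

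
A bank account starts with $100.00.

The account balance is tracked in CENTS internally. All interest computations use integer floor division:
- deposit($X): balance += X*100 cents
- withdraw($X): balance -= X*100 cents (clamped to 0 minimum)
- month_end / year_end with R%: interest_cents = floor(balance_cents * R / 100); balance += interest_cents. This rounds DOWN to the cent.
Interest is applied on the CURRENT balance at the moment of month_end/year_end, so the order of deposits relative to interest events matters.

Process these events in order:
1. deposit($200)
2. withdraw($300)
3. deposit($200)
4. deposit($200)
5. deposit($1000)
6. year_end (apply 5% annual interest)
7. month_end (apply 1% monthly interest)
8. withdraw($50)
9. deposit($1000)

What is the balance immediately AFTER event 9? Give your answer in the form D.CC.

Answer: 2434.70

Derivation:
After 1 (deposit($200)): balance=$300.00 total_interest=$0.00
After 2 (withdraw($300)): balance=$0.00 total_interest=$0.00
After 3 (deposit($200)): balance=$200.00 total_interest=$0.00
After 4 (deposit($200)): balance=$400.00 total_interest=$0.00
After 5 (deposit($1000)): balance=$1400.00 total_interest=$0.00
After 6 (year_end (apply 5% annual interest)): balance=$1470.00 total_interest=$70.00
After 7 (month_end (apply 1% monthly interest)): balance=$1484.70 total_interest=$84.70
After 8 (withdraw($50)): balance=$1434.70 total_interest=$84.70
After 9 (deposit($1000)): balance=$2434.70 total_interest=$84.70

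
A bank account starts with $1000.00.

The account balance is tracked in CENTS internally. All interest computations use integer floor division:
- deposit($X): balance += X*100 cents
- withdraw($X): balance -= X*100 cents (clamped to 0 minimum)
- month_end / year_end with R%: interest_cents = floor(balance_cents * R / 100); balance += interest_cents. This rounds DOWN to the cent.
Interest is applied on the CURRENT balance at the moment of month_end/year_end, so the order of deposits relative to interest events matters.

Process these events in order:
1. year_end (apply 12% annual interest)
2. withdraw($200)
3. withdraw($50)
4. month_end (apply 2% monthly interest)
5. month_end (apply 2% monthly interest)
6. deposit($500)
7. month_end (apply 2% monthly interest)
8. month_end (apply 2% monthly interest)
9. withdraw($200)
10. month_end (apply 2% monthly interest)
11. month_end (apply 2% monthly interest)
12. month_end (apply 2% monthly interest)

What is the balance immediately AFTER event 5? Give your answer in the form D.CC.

Answer: 905.14

Derivation:
After 1 (year_end (apply 12% annual interest)): balance=$1120.00 total_interest=$120.00
After 2 (withdraw($200)): balance=$920.00 total_interest=$120.00
After 3 (withdraw($50)): balance=$870.00 total_interest=$120.00
After 4 (month_end (apply 2% monthly interest)): balance=$887.40 total_interest=$137.40
After 5 (month_end (apply 2% monthly interest)): balance=$905.14 total_interest=$155.14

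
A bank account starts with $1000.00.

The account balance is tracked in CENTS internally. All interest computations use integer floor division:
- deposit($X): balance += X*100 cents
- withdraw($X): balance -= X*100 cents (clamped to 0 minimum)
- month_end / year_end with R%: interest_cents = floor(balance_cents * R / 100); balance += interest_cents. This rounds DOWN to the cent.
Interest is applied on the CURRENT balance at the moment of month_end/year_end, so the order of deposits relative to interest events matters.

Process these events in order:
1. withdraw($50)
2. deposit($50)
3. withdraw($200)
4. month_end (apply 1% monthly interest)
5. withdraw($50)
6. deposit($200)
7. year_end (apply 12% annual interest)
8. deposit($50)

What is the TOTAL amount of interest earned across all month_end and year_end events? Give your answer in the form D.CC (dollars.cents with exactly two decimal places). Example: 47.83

Answer: 122.96

Derivation:
After 1 (withdraw($50)): balance=$950.00 total_interest=$0.00
After 2 (deposit($50)): balance=$1000.00 total_interest=$0.00
After 3 (withdraw($200)): balance=$800.00 total_interest=$0.00
After 4 (month_end (apply 1% monthly interest)): balance=$808.00 total_interest=$8.00
After 5 (withdraw($50)): balance=$758.00 total_interest=$8.00
After 6 (deposit($200)): balance=$958.00 total_interest=$8.00
After 7 (year_end (apply 12% annual interest)): balance=$1072.96 total_interest=$122.96
After 8 (deposit($50)): balance=$1122.96 total_interest=$122.96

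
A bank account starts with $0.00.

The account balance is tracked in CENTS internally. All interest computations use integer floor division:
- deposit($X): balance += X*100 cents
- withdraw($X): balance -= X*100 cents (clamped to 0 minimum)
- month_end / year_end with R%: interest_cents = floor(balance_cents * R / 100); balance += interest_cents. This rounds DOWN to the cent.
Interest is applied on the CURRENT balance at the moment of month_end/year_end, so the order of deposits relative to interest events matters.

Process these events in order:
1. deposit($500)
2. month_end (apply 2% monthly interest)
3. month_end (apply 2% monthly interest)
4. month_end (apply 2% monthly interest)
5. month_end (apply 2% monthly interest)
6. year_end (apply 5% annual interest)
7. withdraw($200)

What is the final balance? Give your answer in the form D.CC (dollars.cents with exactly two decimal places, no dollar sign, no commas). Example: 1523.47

After 1 (deposit($500)): balance=$500.00 total_interest=$0.00
After 2 (month_end (apply 2% monthly interest)): balance=$510.00 total_interest=$10.00
After 3 (month_end (apply 2% monthly interest)): balance=$520.20 total_interest=$20.20
After 4 (month_end (apply 2% monthly interest)): balance=$530.60 total_interest=$30.60
After 5 (month_end (apply 2% monthly interest)): balance=$541.21 total_interest=$41.21
After 6 (year_end (apply 5% annual interest)): balance=$568.27 total_interest=$68.27
After 7 (withdraw($200)): balance=$368.27 total_interest=$68.27

Answer: 368.27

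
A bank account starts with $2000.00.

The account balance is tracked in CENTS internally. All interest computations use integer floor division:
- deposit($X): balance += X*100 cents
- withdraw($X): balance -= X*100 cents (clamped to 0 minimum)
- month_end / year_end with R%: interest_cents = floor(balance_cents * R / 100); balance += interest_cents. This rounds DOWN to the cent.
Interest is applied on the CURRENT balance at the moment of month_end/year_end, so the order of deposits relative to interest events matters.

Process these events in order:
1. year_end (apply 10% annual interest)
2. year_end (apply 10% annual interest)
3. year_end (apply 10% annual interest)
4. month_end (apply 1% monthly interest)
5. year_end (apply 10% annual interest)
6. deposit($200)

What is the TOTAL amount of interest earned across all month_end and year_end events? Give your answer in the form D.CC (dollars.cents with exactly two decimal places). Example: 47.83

Answer: 957.48

Derivation:
After 1 (year_end (apply 10% annual interest)): balance=$2200.00 total_interest=$200.00
After 2 (year_end (apply 10% annual interest)): balance=$2420.00 total_interest=$420.00
After 3 (year_end (apply 10% annual interest)): balance=$2662.00 total_interest=$662.00
After 4 (month_end (apply 1% monthly interest)): balance=$2688.62 total_interest=$688.62
After 5 (year_end (apply 10% annual interest)): balance=$2957.48 total_interest=$957.48
After 6 (deposit($200)): balance=$3157.48 total_interest=$957.48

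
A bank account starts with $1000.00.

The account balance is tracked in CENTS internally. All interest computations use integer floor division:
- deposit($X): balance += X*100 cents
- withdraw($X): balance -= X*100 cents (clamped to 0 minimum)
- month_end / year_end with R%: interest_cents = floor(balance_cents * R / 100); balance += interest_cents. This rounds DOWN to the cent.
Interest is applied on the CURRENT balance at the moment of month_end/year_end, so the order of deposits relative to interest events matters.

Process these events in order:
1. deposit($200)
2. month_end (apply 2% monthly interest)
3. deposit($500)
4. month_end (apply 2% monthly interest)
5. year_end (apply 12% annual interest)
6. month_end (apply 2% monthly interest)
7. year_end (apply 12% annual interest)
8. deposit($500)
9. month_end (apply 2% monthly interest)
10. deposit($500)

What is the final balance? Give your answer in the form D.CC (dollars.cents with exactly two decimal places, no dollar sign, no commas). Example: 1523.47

After 1 (deposit($200)): balance=$1200.00 total_interest=$0.00
After 2 (month_end (apply 2% monthly interest)): balance=$1224.00 total_interest=$24.00
After 3 (deposit($500)): balance=$1724.00 total_interest=$24.00
After 4 (month_end (apply 2% monthly interest)): balance=$1758.48 total_interest=$58.48
After 5 (year_end (apply 12% annual interest)): balance=$1969.49 total_interest=$269.49
After 6 (month_end (apply 2% monthly interest)): balance=$2008.87 total_interest=$308.87
After 7 (year_end (apply 12% annual interest)): balance=$2249.93 total_interest=$549.93
After 8 (deposit($500)): balance=$2749.93 total_interest=$549.93
After 9 (month_end (apply 2% monthly interest)): balance=$2804.92 total_interest=$604.92
After 10 (deposit($500)): balance=$3304.92 total_interest=$604.92

Answer: 3304.92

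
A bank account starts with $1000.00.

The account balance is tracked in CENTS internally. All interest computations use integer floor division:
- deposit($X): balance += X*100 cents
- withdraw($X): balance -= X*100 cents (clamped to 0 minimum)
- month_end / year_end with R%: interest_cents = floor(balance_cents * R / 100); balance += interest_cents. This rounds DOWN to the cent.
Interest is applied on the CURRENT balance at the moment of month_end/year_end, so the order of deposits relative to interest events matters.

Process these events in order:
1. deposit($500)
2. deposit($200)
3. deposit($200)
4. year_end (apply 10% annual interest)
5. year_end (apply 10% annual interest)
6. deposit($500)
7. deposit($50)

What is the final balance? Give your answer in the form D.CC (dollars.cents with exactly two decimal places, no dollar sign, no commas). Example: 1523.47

Answer: 2849.00

Derivation:
After 1 (deposit($500)): balance=$1500.00 total_interest=$0.00
After 2 (deposit($200)): balance=$1700.00 total_interest=$0.00
After 3 (deposit($200)): balance=$1900.00 total_interest=$0.00
After 4 (year_end (apply 10% annual interest)): balance=$2090.00 total_interest=$190.00
After 5 (year_end (apply 10% annual interest)): balance=$2299.00 total_interest=$399.00
After 6 (deposit($500)): balance=$2799.00 total_interest=$399.00
After 7 (deposit($50)): balance=$2849.00 total_interest=$399.00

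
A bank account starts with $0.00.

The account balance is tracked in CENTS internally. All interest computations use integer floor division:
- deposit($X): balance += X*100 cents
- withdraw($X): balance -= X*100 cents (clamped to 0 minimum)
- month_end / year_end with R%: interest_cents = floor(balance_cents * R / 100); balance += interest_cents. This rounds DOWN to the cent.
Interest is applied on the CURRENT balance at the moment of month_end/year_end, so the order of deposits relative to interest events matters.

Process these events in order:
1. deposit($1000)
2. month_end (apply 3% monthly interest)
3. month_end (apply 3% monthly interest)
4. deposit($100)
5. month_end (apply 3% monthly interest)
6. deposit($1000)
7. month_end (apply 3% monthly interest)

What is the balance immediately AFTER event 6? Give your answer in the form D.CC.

Answer: 2195.72

Derivation:
After 1 (deposit($1000)): balance=$1000.00 total_interest=$0.00
After 2 (month_end (apply 3% monthly interest)): balance=$1030.00 total_interest=$30.00
After 3 (month_end (apply 3% monthly interest)): balance=$1060.90 total_interest=$60.90
After 4 (deposit($100)): balance=$1160.90 total_interest=$60.90
After 5 (month_end (apply 3% monthly interest)): balance=$1195.72 total_interest=$95.72
After 6 (deposit($1000)): balance=$2195.72 total_interest=$95.72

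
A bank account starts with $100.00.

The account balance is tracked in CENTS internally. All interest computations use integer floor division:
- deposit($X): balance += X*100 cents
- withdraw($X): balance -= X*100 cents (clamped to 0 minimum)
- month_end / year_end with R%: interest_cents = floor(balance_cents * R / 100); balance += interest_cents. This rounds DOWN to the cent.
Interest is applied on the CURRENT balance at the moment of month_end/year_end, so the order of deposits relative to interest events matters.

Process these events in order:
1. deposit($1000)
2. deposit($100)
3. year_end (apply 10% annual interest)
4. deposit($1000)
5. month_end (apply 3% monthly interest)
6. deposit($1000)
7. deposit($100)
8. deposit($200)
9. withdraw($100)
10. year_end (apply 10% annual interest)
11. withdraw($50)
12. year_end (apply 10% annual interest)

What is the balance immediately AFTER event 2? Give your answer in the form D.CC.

Answer: 1200.00

Derivation:
After 1 (deposit($1000)): balance=$1100.00 total_interest=$0.00
After 2 (deposit($100)): balance=$1200.00 total_interest=$0.00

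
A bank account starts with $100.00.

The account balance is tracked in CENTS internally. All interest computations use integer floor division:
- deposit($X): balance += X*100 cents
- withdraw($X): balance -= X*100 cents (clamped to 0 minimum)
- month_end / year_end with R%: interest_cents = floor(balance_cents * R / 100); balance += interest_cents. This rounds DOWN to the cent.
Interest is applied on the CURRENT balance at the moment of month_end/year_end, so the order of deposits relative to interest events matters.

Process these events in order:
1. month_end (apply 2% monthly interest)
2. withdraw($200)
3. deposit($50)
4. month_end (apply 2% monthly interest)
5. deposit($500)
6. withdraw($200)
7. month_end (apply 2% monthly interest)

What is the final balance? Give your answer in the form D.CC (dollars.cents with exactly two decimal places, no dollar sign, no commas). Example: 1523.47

Answer: 358.02

Derivation:
After 1 (month_end (apply 2% monthly interest)): balance=$102.00 total_interest=$2.00
After 2 (withdraw($200)): balance=$0.00 total_interest=$2.00
After 3 (deposit($50)): balance=$50.00 total_interest=$2.00
After 4 (month_end (apply 2% monthly interest)): balance=$51.00 total_interest=$3.00
After 5 (deposit($500)): balance=$551.00 total_interest=$3.00
After 6 (withdraw($200)): balance=$351.00 total_interest=$3.00
After 7 (month_end (apply 2% monthly interest)): balance=$358.02 total_interest=$10.02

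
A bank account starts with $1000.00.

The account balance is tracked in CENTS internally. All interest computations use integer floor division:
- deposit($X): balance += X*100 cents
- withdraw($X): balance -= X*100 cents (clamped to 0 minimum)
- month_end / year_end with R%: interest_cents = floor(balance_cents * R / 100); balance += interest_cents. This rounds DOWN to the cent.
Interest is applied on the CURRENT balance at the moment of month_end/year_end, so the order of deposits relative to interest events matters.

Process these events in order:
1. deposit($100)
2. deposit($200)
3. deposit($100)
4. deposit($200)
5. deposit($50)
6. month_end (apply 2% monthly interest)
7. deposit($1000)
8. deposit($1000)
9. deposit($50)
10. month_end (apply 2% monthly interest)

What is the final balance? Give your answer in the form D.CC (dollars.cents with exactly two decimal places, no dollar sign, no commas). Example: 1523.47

After 1 (deposit($100)): balance=$1100.00 total_interest=$0.00
After 2 (deposit($200)): balance=$1300.00 total_interest=$0.00
After 3 (deposit($100)): balance=$1400.00 total_interest=$0.00
After 4 (deposit($200)): balance=$1600.00 total_interest=$0.00
After 5 (deposit($50)): balance=$1650.00 total_interest=$0.00
After 6 (month_end (apply 2% monthly interest)): balance=$1683.00 total_interest=$33.00
After 7 (deposit($1000)): balance=$2683.00 total_interest=$33.00
After 8 (deposit($1000)): balance=$3683.00 total_interest=$33.00
After 9 (deposit($50)): balance=$3733.00 total_interest=$33.00
After 10 (month_end (apply 2% monthly interest)): balance=$3807.66 total_interest=$107.66

Answer: 3807.66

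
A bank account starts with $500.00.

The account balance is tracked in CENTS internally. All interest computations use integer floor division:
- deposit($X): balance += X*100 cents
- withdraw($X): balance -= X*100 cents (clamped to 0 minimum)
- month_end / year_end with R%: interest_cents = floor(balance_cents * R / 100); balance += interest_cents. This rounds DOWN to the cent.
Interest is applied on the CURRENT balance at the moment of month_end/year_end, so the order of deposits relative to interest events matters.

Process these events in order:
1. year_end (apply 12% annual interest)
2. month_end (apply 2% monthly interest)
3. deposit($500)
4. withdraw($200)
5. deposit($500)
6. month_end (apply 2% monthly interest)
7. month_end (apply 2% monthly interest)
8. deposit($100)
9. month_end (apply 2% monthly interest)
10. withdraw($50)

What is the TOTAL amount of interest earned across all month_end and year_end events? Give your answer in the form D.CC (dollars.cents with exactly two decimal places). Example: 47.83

After 1 (year_end (apply 12% annual interest)): balance=$560.00 total_interest=$60.00
After 2 (month_end (apply 2% monthly interest)): balance=$571.20 total_interest=$71.20
After 3 (deposit($500)): balance=$1071.20 total_interest=$71.20
After 4 (withdraw($200)): balance=$871.20 total_interest=$71.20
After 5 (deposit($500)): balance=$1371.20 total_interest=$71.20
After 6 (month_end (apply 2% monthly interest)): balance=$1398.62 total_interest=$98.62
After 7 (month_end (apply 2% monthly interest)): balance=$1426.59 total_interest=$126.59
After 8 (deposit($100)): balance=$1526.59 total_interest=$126.59
After 9 (month_end (apply 2% monthly interest)): balance=$1557.12 total_interest=$157.12
After 10 (withdraw($50)): balance=$1507.12 total_interest=$157.12

Answer: 157.12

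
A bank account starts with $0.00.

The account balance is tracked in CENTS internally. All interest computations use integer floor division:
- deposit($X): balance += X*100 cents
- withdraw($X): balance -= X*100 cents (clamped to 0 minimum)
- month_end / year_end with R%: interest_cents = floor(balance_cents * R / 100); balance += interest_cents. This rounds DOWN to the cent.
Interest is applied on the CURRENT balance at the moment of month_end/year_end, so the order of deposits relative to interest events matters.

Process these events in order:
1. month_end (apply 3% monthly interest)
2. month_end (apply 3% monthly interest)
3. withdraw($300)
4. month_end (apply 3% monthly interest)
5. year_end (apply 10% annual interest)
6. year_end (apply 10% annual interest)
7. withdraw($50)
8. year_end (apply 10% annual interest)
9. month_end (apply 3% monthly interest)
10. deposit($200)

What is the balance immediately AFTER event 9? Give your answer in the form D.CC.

After 1 (month_end (apply 3% monthly interest)): balance=$0.00 total_interest=$0.00
After 2 (month_end (apply 3% monthly interest)): balance=$0.00 total_interest=$0.00
After 3 (withdraw($300)): balance=$0.00 total_interest=$0.00
After 4 (month_end (apply 3% monthly interest)): balance=$0.00 total_interest=$0.00
After 5 (year_end (apply 10% annual interest)): balance=$0.00 total_interest=$0.00
After 6 (year_end (apply 10% annual interest)): balance=$0.00 total_interest=$0.00
After 7 (withdraw($50)): balance=$0.00 total_interest=$0.00
After 8 (year_end (apply 10% annual interest)): balance=$0.00 total_interest=$0.00
After 9 (month_end (apply 3% monthly interest)): balance=$0.00 total_interest=$0.00

Answer: 0.00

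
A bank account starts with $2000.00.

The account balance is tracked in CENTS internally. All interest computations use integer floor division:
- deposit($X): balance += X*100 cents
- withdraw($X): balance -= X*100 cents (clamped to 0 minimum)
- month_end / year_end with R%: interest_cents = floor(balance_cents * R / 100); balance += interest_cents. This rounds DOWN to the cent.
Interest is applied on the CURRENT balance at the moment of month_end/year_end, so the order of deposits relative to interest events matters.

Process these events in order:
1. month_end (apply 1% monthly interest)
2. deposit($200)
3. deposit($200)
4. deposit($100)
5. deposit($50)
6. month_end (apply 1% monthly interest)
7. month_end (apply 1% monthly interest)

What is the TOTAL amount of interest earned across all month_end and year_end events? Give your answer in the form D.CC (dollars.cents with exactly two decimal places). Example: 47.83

Answer: 71.65

Derivation:
After 1 (month_end (apply 1% monthly interest)): balance=$2020.00 total_interest=$20.00
After 2 (deposit($200)): balance=$2220.00 total_interest=$20.00
After 3 (deposit($200)): balance=$2420.00 total_interest=$20.00
After 4 (deposit($100)): balance=$2520.00 total_interest=$20.00
After 5 (deposit($50)): balance=$2570.00 total_interest=$20.00
After 6 (month_end (apply 1% monthly interest)): balance=$2595.70 total_interest=$45.70
After 7 (month_end (apply 1% monthly interest)): balance=$2621.65 total_interest=$71.65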